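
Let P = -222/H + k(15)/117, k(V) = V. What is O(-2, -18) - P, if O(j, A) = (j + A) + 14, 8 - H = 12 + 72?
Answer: -13411/1482 ≈ -9.0493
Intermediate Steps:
H = -76 (H = 8 - (12 + 72) = 8 - 1*84 = 8 - 84 = -76)
O(j, A) = 14 + A + j (O(j, A) = (A + j) + 14 = 14 + A + j)
P = 4519/1482 (P = -222/(-76) + 15/117 = -222*(-1/76) + 15*(1/117) = 111/38 + 5/39 = 4519/1482 ≈ 3.0493)
O(-2, -18) - P = (14 - 18 - 2) - 1*4519/1482 = -6 - 4519/1482 = -13411/1482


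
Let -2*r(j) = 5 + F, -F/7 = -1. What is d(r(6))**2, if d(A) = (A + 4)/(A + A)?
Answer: 1/36 ≈ 0.027778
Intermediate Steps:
F = 7 (F = -7*(-1) = 7)
r(j) = -6 (r(j) = -(5 + 7)/2 = -1/2*12 = -6)
d(A) = (4 + A)/(2*A) (d(A) = (4 + A)/((2*A)) = (4 + A)*(1/(2*A)) = (4 + A)/(2*A))
d(r(6))**2 = ((1/2)*(4 - 6)/(-6))**2 = ((1/2)*(-1/6)*(-2))**2 = (1/6)**2 = 1/36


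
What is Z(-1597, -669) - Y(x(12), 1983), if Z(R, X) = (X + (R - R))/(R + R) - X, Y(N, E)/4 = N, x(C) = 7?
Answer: 2048023/3194 ≈ 641.21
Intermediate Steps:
Y(N, E) = 4*N
Z(R, X) = -X + X/(2*R) (Z(R, X) = (X + 0)/((2*R)) - X = X*(1/(2*R)) - X = X/(2*R) - X = -X + X/(2*R))
Z(-1597, -669) - Y(x(12), 1983) = (-1*(-669) + (½)*(-669)/(-1597)) - 4*7 = (669 + (½)*(-669)*(-1/1597)) - 1*28 = (669 + 669/3194) - 28 = 2137455/3194 - 28 = 2048023/3194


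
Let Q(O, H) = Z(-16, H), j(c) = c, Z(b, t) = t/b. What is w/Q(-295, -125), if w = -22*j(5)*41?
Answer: -14432/25 ≈ -577.28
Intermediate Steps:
Q(O, H) = -H/16 (Q(O, H) = H/(-16) = H*(-1/16) = -H/16)
w = -4510 (w = -22*5*41 = -110*41 = -4510)
w/Q(-295, -125) = -4510/((-1/16*(-125))) = -4510/125/16 = -4510*16/125 = -14432/25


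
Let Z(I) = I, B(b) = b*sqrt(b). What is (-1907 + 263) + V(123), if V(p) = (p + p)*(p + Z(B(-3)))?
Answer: 28614 - 738*I*sqrt(3) ≈ 28614.0 - 1278.3*I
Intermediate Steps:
B(b) = b**(3/2)
V(p) = 2*p*(p - 3*I*sqrt(3)) (V(p) = (p + p)*(p + (-3)**(3/2)) = (2*p)*(p - 3*I*sqrt(3)) = 2*p*(p - 3*I*sqrt(3)))
(-1907 + 263) + V(123) = (-1907 + 263) + 2*123*(123 - 3*I*sqrt(3)) = -1644 + (30258 - 738*I*sqrt(3)) = 28614 - 738*I*sqrt(3)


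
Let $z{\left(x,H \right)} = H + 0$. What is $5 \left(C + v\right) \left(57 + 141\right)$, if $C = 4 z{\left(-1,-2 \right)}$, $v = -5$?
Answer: $-12870$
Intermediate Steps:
$z{\left(x,H \right)} = H$
$C = -8$ ($C = 4 \left(-2\right) = -8$)
$5 \left(C + v\right) \left(57 + 141\right) = 5 \left(-8 - 5\right) \left(57 + 141\right) = 5 \left(-13\right) 198 = \left(-65\right) 198 = -12870$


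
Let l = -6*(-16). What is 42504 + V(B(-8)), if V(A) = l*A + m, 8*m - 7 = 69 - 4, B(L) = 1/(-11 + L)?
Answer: 807651/19 ≈ 42508.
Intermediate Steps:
l = 96
m = 9 (m = 7/8 + (69 - 4)/8 = 7/8 + (1/8)*65 = 7/8 + 65/8 = 9)
V(A) = 9 + 96*A (V(A) = 96*A + 9 = 9 + 96*A)
42504 + V(B(-8)) = 42504 + (9 + 96/(-11 - 8)) = 42504 + (9 + 96/(-19)) = 42504 + (9 + 96*(-1/19)) = 42504 + (9 - 96/19) = 42504 + 75/19 = 807651/19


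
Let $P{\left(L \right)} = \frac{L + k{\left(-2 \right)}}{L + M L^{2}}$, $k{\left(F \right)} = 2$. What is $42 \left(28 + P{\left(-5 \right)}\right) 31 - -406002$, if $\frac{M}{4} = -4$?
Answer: $\frac{19911044}{45} \approx 4.4247 \cdot 10^{5}$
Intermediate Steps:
$M = -16$ ($M = 4 \left(-4\right) = -16$)
$P{\left(L \right)} = \frac{2 + L}{L - 16 L^{2}}$ ($P{\left(L \right)} = \frac{L + 2}{L - 16 L^{2}} = \frac{2 + L}{L - 16 L^{2}}$)
$42 \left(28 + P{\left(-5 \right)}\right) 31 - -406002 = 42 \left(28 + \frac{2 - 5}{\left(-5\right) \left(1 - -80\right)}\right) 31 - -406002 = 42 \left(28 - \frac{1}{5} \frac{1}{1 + 80} \left(-3\right)\right) 31 + 406002 = 42 \left(28 - \frac{1}{5} \cdot \frac{1}{81} \left(-3\right)\right) 31 + 406002 = 42 \left(28 - \frac{1}{405} \left(-3\right)\right) 31 + 406002 = 42 \left(28 + \frac{1}{135}\right) 31 + 406002 = 42 \cdot \frac{3781}{135} \cdot 31 + 406002 = \frac{52934}{45} \cdot 31 + 406002 = \frac{1640954}{45} + 406002 = \frac{19911044}{45}$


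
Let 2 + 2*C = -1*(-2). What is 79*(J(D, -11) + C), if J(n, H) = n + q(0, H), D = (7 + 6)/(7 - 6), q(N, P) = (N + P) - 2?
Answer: 0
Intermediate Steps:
q(N, P) = -2 + N + P
C = 0 (C = -1 + (-1*(-2))/2 = -1 + (½)*2 = -1 + 1 = 0)
D = 13 (D = 13/1 = 13*1 = 13)
J(n, H) = -2 + H + n (J(n, H) = n + (-2 + 0 + H) = n + (-2 + H) = -2 + H + n)
79*(J(D, -11) + C) = 79*((-2 - 11 + 13) + 0) = 79*(0 + 0) = 79*0 = 0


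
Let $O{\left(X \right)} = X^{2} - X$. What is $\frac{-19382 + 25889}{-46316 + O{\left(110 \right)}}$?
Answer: $- \frac{723}{3814} \approx -0.18956$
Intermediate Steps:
$\frac{-19382 + 25889}{-46316 + O{\left(110 \right)}} = \frac{-19382 + 25889}{-46316 + 110 \left(-1 + 110\right)} = \frac{6507}{-46316 + 110 \cdot 109} = \frac{6507}{-46316 + 11990} = \frac{6507}{-34326} = 6507 \left(- \frac{1}{34326}\right) = - \frac{723}{3814}$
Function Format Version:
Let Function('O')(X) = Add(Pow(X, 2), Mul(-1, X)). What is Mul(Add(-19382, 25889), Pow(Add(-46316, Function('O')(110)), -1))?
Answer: Rational(-723, 3814) ≈ -0.18956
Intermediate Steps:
Mul(Add(-19382, 25889), Pow(Add(-46316, Function('O')(110)), -1)) = Mul(Add(-19382, 25889), Pow(Add(-46316, Mul(110, Add(-1, 110))), -1)) = Mul(6507, Pow(Add(-46316, Mul(110, 109)), -1)) = Mul(6507, Pow(Add(-46316, 11990), -1)) = Mul(6507, Pow(-34326, -1)) = Mul(6507, Rational(-1, 34326)) = Rational(-723, 3814)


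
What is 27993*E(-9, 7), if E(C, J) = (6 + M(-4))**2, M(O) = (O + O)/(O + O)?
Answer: 1371657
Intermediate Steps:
M(O) = 1 (M(O) = (2*O)/((2*O)) = (2*O)*(1/(2*O)) = 1)
E(C, J) = 49 (E(C, J) = (6 + 1)**2 = 7**2 = 49)
27993*E(-9, 7) = 27993*49 = 1371657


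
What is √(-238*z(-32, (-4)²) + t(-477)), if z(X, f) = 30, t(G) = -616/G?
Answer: 2*I*√45118423/159 ≈ 84.491*I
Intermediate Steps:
√(-238*z(-32, (-4)²) + t(-477)) = √(-238*30 - 616/(-477)) = √(-7140 - 616*(-1/477)) = √(-7140 + 616/477) = √(-3405164/477) = 2*I*√45118423/159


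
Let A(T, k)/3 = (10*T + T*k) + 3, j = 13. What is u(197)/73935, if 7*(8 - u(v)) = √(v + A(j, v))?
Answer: 8/73935 - √8279/517545 ≈ -6.7606e-5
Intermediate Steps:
A(T, k) = 9 + 30*T + 3*T*k (A(T, k) = 3*((10*T + T*k) + 3) = 3*(3 + 10*T + T*k) = 9 + 30*T + 3*T*k)
u(v) = 8 - √(399 + 40*v)/7 (u(v) = 8 - √(v + (9 + 30*13 + 3*13*v))/7 = 8 - √(v + (9 + 390 + 39*v))/7 = 8 - √(v + (399 + 39*v))/7 = 8 - √(399 + 40*v)/7)
u(197)/73935 = (8 - √(399 + 40*197)/7)/73935 = (8 - √(399 + 7880)/7)*(1/73935) = (8 - √8279/7)*(1/73935) = 8/73935 - √8279/517545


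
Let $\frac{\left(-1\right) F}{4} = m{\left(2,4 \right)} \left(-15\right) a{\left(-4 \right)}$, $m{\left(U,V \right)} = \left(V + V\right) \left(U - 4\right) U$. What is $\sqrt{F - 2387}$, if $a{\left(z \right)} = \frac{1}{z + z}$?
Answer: $i \sqrt{2147} \approx 46.336 i$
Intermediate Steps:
$a{\left(z \right)} = \frac{1}{2 z}$
$m{\left(U,V \right)} = 2 U V \left(-4 + U\right)$ ($m{\left(U,V \right)} = 2 V \left(-4 + U\right) U = 2 U V \left(-4 + U\right)$)
$F = 240$ ($F = - 4 \cdot 2 \cdot 2 \cdot 4 \left(-4 + 2\right) \left(-15\right) \frac{1}{2 \left(-4\right)} = - 4 \cdot 2 \cdot 2 \cdot 4 \left(-2\right) \left(-15\right) \frac{1}{2} \left(- \frac{1}{4}\right) = - 4 \left(-32\right) \left(-15\right) \left(- \frac{1}{8}\right) = - 4 \cdot 480 \left(- \frac{1}{8}\right) = \left(-4\right) \left(-60\right) = 240$)
$\sqrt{F - 2387} = \sqrt{240 - 2387} = \sqrt{-2147} = i \sqrt{2147}$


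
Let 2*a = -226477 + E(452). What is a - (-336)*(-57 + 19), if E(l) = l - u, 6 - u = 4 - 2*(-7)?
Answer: -251549/2 ≈ -1.2577e+5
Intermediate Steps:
u = -12 (u = 6 - (4 - 2*(-7)) = 6 - (4 + 14) = 6 - 1*18 = 6 - 18 = -12)
E(l) = 12 + l (E(l) = l - 1*(-12) = l + 12 = 12 + l)
a = -226013/2 (a = (-226477 + (12 + 452))/2 = (-226477 + 464)/2 = (1/2)*(-226013) = -226013/2 ≈ -1.1301e+5)
a - (-336)*(-57 + 19) = -226013/2 - (-336)*(-57 + 19) = -226013/2 - (-336)*(-38) = -226013/2 - 1*12768 = -226013/2 - 12768 = -251549/2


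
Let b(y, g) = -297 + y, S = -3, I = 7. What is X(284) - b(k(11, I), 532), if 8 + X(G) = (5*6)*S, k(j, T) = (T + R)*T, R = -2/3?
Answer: 464/3 ≈ 154.67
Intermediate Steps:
R = -⅔ (R = -2*⅓ = -⅔ ≈ -0.66667)
k(j, T) = T*(-⅔ + T) (k(j, T) = (T - ⅔)*T = (-⅔ + T)*T = T*(-⅔ + T))
X(G) = -98 (X(G) = -8 + (5*6)*(-3) = -8 + 30*(-3) = -8 - 90 = -98)
X(284) - b(k(11, I), 532) = -98 - (-297 + (⅓)*7*(-2 + 3*7)) = -98 - (-297 + (⅓)*7*(-2 + 21)) = -98 - (-297 + (⅓)*7*19) = -98 - (-297 + 133/3) = -98 - 1*(-758/3) = -98 + 758/3 = 464/3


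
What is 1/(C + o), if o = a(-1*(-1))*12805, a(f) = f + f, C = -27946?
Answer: -1/2336 ≈ -0.00042808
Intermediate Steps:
a(f) = 2*f
o = 25610 (o = (2*(-1*(-1)))*12805 = (2*1)*12805 = 2*12805 = 25610)
1/(C + o) = 1/(-27946 + 25610) = 1/(-2336) = -1/2336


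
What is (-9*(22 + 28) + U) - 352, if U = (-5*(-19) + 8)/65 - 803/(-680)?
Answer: -7065233/8840 ≈ -799.23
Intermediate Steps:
U = 24447/8840 (U = (95 + 8)*(1/65) - 803*(-1/680) = 103*(1/65) + 803/680 = 103/65 + 803/680 = 24447/8840 ≈ 2.7655)
(-9*(22 + 28) + U) - 352 = (-9*(22 + 28) + 24447/8840) - 352 = (-9*50 + 24447/8840) - 352 = (-450 + 24447/8840) - 352 = -3953553/8840 - 352 = -7065233/8840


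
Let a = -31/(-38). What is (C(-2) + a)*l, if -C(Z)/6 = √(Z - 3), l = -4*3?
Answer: -186/19 + 72*I*√5 ≈ -9.7895 + 161.0*I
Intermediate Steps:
a = 31/38 (a = -31*(-1/38) = 31/38 ≈ 0.81579)
l = -12 (l = -1*12 = -12)
C(Z) = -6*√(-3 + Z) (C(Z) = -6*√(Z - 3) = -6*√(-3 + Z))
(C(-2) + a)*l = (-6*√(-3 - 2) + 31/38)*(-12) = (-6*I*√5 + 31/38)*(-12) = (31/38 - 6*I*√5)*(-12) = -186/19 + 72*I*√5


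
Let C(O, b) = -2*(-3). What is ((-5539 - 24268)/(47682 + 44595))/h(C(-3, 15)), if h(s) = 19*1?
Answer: -29807/1753263 ≈ -0.017001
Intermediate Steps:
C(O, b) = 6
h(s) = 19
((-5539 - 24268)/(47682 + 44595))/h(C(-3, 15)) = ((-5539 - 24268)/(47682 + 44595))/19 = -29807/92277*(1/19) = -29807*1/92277*(1/19) = -29807/92277*1/19 = -29807/1753263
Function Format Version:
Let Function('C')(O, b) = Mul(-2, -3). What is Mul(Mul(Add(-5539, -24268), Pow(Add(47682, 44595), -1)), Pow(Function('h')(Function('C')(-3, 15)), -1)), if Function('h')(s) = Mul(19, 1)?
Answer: Rational(-29807, 1753263) ≈ -0.017001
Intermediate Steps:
Function('C')(O, b) = 6
Function('h')(s) = 19
Mul(Mul(Add(-5539, -24268), Pow(Add(47682, 44595), -1)), Pow(Function('h')(Function('C')(-3, 15)), -1)) = Mul(Mul(Add(-5539, -24268), Pow(Add(47682, 44595), -1)), Pow(19, -1)) = Mul(Mul(-29807, Pow(92277, -1)), Rational(1, 19)) = Mul(Mul(-29807, Rational(1, 92277)), Rational(1, 19)) = Mul(Rational(-29807, 92277), Rational(1, 19)) = Rational(-29807, 1753263)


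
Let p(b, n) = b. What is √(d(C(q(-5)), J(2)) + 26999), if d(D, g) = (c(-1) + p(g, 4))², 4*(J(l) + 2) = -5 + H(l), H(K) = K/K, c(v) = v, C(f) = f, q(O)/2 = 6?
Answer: √27015 ≈ 164.36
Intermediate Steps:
q(O) = 12 (q(O) = 2*6 = 12)
H(K) = 1
J(l) = -3 (J(l) = -2 + (-5 + 1)/4 = -2 + (¼)*(-4) = -2 - 1 = -3)
d(D, g) = (-1 + g)²
√(d(C(q(-5)), J(2)) + 26999) = √((-1 - 3)² + 26999) = √((-4)² + 26999) = √(16 + 26999) = √27015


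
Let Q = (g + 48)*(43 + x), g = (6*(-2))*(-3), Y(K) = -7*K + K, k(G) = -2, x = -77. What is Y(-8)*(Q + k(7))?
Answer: -137184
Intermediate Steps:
Y(K) = -6*K
g = 36 (g = -12*(-3) = 36)
Q = -2856 (Q = (36 + 48)*(43 - 77) = 84*(-34) = -2856)
Y(-8)*(Q + k(7)) = (-6*(-8))*(-2856 - 2) = 48*(-2858) = -137184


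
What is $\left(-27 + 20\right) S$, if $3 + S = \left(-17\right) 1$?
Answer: $140$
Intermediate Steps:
$S = -20$ ($S = -3 - 17 = -20$)
$\left(-27 + 20\right) S = \left(-27 + 20\right) \left(-20\right) = \left(-7\right) \left(-20\right) = 140$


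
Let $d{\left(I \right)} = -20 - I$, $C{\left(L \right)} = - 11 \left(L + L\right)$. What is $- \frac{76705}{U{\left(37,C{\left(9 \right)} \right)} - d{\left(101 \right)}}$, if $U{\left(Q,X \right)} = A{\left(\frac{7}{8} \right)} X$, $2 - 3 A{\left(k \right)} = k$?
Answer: $- \frac{306820}{187} \approx -1640.7$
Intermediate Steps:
$A{\left(k \right)} = \frac{2}{3} - \frac{k}{3}$
$C{\left(L \right)} = - 22 L$ ($C{\left(L \right)} = - 11 \cdot 2 L = - 22 L$)
$U{\left(Q,X \right)} = \frac{3 X}{8}$ ($U{\left(Q,X \right)} = \left(\frac{2}{3} - \frac{7 \cdot \frac{1}{8}}{3}\right) X = \left(\frac{2}{3} - \frac{7}{24}\right) X = \frac{3 X}{8}$)
$- \frac{76705}{U{\left(37,C{\left(9 \right)} \right)} - d{\left(101 \right)}} = - \frac{76705}{\frac{3 \left(\left(-22\right) 9\right)}{8} - \left(-20 - 101\right)} = - \frac{76705}{\frac{3}{8} \left(-198\right) - \left(-20 - 101\right)} = - \frac{76705}{- \frac{297}{4} - -121} = - \frac{76705}{- \frac{297}{4} + 121} = - \frac{76705}{\frac{187}{4}} = \left(-76705\right) \frac{4}{187} = - \frac{306820}{187}$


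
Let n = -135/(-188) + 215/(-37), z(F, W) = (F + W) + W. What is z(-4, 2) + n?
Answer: -35425/6956 ≈ -5.0927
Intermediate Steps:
z(F, W) = F + 2*W
n = -35425/6956 (n = -135*(-1/188) + 215*(-1/37) = 135/188 - 215/37 = -35425/6956 ≈ -5.0927)
z(-4, 2) + n = (-4 + 2*2) - 35425/6956 = (-4 + 4) - 35425/6956 = 0 - 35425/6956 = -35425/6956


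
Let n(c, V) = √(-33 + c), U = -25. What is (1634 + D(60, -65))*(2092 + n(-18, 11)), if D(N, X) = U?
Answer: 3366028 + 1609*I*√51 ≈ 3.366e+6 + 11491.0*I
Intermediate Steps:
D(N, X) = -25
(1634 + D(60, -65))*(2092 + n(-18, 11)) = (1634 - 25)*(2092 + √(-33 - 18)) = 1609*(2092 + √(-51)) = 1609*(2092 + I*√51) = 3366028 + 1609*I*√51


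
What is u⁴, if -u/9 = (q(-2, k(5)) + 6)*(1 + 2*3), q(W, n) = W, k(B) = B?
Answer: 4032758016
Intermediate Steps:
u = -252 (u = -9*(-2 + 6)*(1 + 2*3) = -36*(1 + 6) = -36*7 = -9*28 = -252)
u⁴ = (-252)⁴ = 4032758016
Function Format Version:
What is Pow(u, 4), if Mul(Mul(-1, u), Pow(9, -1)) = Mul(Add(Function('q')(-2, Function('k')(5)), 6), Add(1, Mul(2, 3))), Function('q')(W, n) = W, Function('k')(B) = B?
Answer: 4032758016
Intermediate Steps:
u = -252 (u = Mul(-9, Mul(Add(-2, 6), Add(1, Mul(2, 3)))) = Mul(-9, Mul(4, Add(1, 6))) = Mul(-9, Mul(4, 7)) = Mul(-9, 28) = -252)
Pow(u, 4) = Pow(-252, 4) = 4032758016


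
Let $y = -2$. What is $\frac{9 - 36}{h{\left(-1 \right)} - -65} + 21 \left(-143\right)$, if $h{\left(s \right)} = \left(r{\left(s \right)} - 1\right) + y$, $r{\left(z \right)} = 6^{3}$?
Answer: $- \frac{834861}{278} \approx -3003.1$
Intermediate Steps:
$r{\left(z \right)} = 216$
$h{\left(s \right)} = 213$ ($h{\left(s \right)} = \left(216 - 1\right) - 2 = 215 - 2 = 213$)
$\frac{9 - 36}{h{\left(-1 \right)} - -65} + 21 \left(-143\right) = \frac{9 - 36}{213 - -65} + 21 \left(-143\right) = - \frac{27}{213 + 65} - 3003 = - \frac{27}{278} - 3003 = - \frac{834861}{278}$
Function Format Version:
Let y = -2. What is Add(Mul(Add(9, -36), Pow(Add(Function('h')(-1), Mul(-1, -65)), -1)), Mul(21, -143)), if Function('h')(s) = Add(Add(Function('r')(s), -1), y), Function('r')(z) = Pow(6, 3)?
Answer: Rational(-834861, 278) ≈ -3003.1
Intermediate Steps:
Function('r')(z) = 216
Function('h')(s) = 213 (Function('h')(s) = Add(Add(216, -1), -2) = Add(215, -2) = 213)
Add(Mul(Add(9, -36), Pow(Add(Function('h')(-1), Mul(-1, -65)), -1)), Mul(21, -143)) = Add(Mul(Add(9, -36), Pow(Add(213, Mul(-1, -65)), -1)), Mul(21, -143)) = Add(Mul(-27, Pow(Add(213, 65), -1)), -3003) = Add(Mul(-27, Pow(278, -1)), -3003) = Add(Mul(-27, Rational(1, 278)), -3003) = Add(Rational(-27, 278), -3003) = Rational(-834861, 278)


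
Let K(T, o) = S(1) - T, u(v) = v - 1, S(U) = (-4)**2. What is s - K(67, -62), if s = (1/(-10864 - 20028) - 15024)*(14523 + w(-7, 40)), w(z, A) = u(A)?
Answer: -3379267191183/15446 ≈ -2.1878e+8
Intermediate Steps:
S(U) = 16
u(v) = -1 + v
w(z, A) = -1 + A
K(T, o) = 16 - T
s = -3379267978929/15446 (s = (1/(-10864 - 20028) - 15024)*(14523 + (-1 + 40)) = (1/(-30892) - 15024)*(14523 + 39) = (-1/30892 - 15024)*14562 = -464121409/30892*14562 = -3379267978929/15446 ≈ -2.1878e+8)
s - K(67, -62) = -3379267978929/15446 - (16 - 1*67) = -3379267978929/15446 - (16 - 67) = -3379267978929/15446 - 1*(-51) = -3379267978929/15446 + 51 = -3379267191183/15446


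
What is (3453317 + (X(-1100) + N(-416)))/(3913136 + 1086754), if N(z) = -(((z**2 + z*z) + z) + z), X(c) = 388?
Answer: 621685/999978 ≈ 0.62170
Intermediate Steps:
N(z) = -2*z - 2*z**2 (N(z) = -(((z**2 + z**2) + z) + z) = -((2*z**2 + z) + z) = -((z + 2*z**2) + z) = -(2*z + 2*z**2) = -2*z - 2*z**2)
(3453317 + (X(-1100) + N(-416)))/(3913136 + 1086754) = (3453317 + (388 - 2*(-416)*(1 - 416)))/(3913136 + 1086754) = (3453317 + (388 - 2*(-416)*(-415)))/4999890 = (3453317 + (388 - 345280))*(1/4999890) = (3453317 - 344892)*(1/4999890) = 3108425*(1/4999890) = 621685/999978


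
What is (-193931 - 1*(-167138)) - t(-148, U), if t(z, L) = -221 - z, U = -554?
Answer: -26720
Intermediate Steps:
(-193931 - 1*(-167138)) - t(-148, U) = (-193931 - 1*(-167138)) - (-221 - 1*(-148)) = (-193931 + 167138) - (-221 + 148) = -26793 - 1*(-73) = -26793 + 73 = -26720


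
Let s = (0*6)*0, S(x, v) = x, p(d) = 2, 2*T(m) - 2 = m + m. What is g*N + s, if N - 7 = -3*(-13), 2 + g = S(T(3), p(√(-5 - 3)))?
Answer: 92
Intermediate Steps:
T(m) = 1 + m (T(m) = 1 + (m + m)/2 = 1 + (2*m)/2 = 1 + m)
s = 0 (s = 0*0 = 0)
g = 2 (g = -2 + (1 + 3) = -2 + 4 = 2)
N = 46 (N = 7 - 3*(-13) = 7 + 39 = 46)
g*N + s = 2*46 + 0 = 92 + 0 = 92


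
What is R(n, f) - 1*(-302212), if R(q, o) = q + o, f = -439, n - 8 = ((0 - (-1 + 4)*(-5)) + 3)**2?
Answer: 302105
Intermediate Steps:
n = 332 (n = 8 + ((0 - (-1 + 4)*(-5)) + 3)**2 = 8 + ((0 - 3*(-5)) + 3)**2 = 8 + ((0 - 1*(-15)) + 3)**2 = 8 + ((0 + 15) + 3)**2 = 8 + (15 + 3)**2 = 8 + 18**2 = 8 + 324 = 332)
R(q, o) = o + q
R(n, f) - 1*(-302212) = (-439 + 332) - 1*(-302212) = -107 + 302212 = 302105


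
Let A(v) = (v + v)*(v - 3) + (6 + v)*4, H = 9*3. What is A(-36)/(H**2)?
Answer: 896/243 ≈ 3.6872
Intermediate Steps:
H = 27
A(v) = 24 + 4*v + 2*v*(-3 + v) (A(v) = (2*v)*(-3 + v) + (24 + 4*v) = 2*v*(-3 + v) + (24 + 4*v) = 24 + 4*v + 2*v*(-3 + v))
A(-36)/(H**2) = (24 - 2*(-36) + 2*(-36)**2)/(27**2) = (24 + 72 + 2*1296)/729 = (24 + 72 + 2592)*(1/729) = 2688*(1/729) = 896/243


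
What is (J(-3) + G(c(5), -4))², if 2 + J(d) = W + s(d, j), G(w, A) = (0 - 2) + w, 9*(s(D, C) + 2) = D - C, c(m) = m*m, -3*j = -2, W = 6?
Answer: 440896/729 ≈ 604.80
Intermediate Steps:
j = ⅔ (j = -⅓*(-2) = ⅔ ≈ 0.66667)
c(m) = m²
s(D, C) = -2 - C/9 + D/9 (s(D, C) = -2 + (D - C)/9 = -2 + (-C/9 + D/9) = -2 - C/9 + D/9)
G(w, A) = -2 + w
J(d) = 52/27 + d/9 (J(d) = -2 + (6 + (-2 - ⅑*⅔ + d/9)) = -2 + (6 + (-2 - 2/27 + d/9)) = -2 + (6 + (-56/27 + d/9)) = -2 + (106/27 + d/9) = 52/27 + d/9)
(J(-3) + G(c(5), -4))² = ((52/27 + (⅑)*(-3)) + (-2 + 5²))² = ((52/27 - ⅓) + (-2 + 25))² = (43/27 + 23)² = (664/27)² = 440896/729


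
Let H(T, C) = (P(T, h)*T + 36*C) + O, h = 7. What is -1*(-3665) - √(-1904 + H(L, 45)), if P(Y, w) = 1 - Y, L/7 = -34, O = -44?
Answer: 3665 - I*√57210 ≈ 3665.0 - 239.19*I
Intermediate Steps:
L = -238 (L = 7*(-34) = -238)
H(T, C) = -44 + 36*C + T*(1 - T) (H(T, C) = ((1 - T)*T + 36*C) - 44 = (T*(1 - T) + 36*C) - 44 = (36*C + T*(1 - T)) - 44 = -44 + 36*C + T*(1 - T))
-1*(-3665) - √(-1904 + H(L, 45)) = -1*(-3665) - √(-1904 + (-44 + 36*45 - 1*(-238)*(-1 - 238))) = 3665 - √(-1904 + (-44 + 1620 - 1*(-238)*(-239))) = 3665 - √(-1904 + (-44 + 1620 - 56882)) = 3665 - √(-1904 - 55306) = 3665 - √(-57210) = 3665 - I*√57210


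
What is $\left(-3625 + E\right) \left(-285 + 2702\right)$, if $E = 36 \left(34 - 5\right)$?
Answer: $-6238277$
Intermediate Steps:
$E = 1044$ ($E = 36 \cdot 29 = 1044$)
$\left(-3625 + E\right) \left(-285 + 2702\right) = \left(-3625 + 1044\right) \left(-285 + 2702\right) = \left(-2581\right) 2417 = -6238277$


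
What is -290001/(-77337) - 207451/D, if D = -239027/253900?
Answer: 1357849667656109/6161877033 ≈ 2.2036e+5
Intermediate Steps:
D = -239027/253900 (D = -239027*1/253900 = -239027/253900 ≈ -0.94142)
-290001/(-77337) - 207451/D = -290001/(-77337) - 207451/(-239027/253900) = -290001*(-1/77337) - 207451*(-253900/239027) = 96667/25779 + 52671808900/239027 = 1357849667656109/6161877033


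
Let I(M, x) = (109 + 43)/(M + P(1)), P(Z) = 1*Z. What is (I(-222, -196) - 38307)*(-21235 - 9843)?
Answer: 263106316922/221 ≈ 1.1905e+9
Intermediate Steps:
P(Z) = Z
I(M, x) = 152/(1 + M) (I(M, x) = (109 + 43)/(M + 1) = 152/(1 + M))
(I(-222, -196) - 38307)*(-21235 - 9843) = (152/(1 - 222) - 38307)*(-21235 - 9843) = (152/(-221) - 38307)*(-31078) = (152*(-1/221) - 38307)*(-31078) = (-152/221 - 38307)*(-31078) = -8465999/221*(-31078) = 263106316922/221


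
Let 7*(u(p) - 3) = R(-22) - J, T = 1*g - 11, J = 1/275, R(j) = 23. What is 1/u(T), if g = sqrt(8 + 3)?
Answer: 1925/12099 ≈ 0.15910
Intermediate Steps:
J = 1/275 ≈ 0.0036364
g = sqrt(11) ≈ 3.3166
T = -11 + sqrt(11) (T = 1*sqrt(11) - 11 = sqrt(11) - 11 = -11 + sqrt(11) ≈ -7.6834)
u(p) = 12099/1925 (u(p) = 3 + (23 - 1*1/275)/7 = 3 + (23 - 1/275)/7 = 3 + (1/7)*(6324/275) = 3 + 6324/1925 = 12099/1925)
1/u(T) = 1/(12099/1925) = 1925/12099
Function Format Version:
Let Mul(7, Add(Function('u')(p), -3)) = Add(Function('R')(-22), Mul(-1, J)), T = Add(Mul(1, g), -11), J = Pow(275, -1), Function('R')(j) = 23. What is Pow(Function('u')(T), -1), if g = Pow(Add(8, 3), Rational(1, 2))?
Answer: Rational(1925, 12099) ≈ 0.15910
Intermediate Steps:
J = Rational(1, 275) ≈ 0.0036364
g = Pow(11, Rational(1, 2)) ≈ 3.3166
T = Add(-11, Pow(11, Rational(1, 2))) (T = Add(Mul(1, Pow(11, Rational(1, 2))), -11) = Add(Pow(11, Rational(1, 2)), -11) = Add(-11, Pow(11, Rational(1, 2))) ≈ -7.6834)
Function('u')(p) = Rational(12099, 1925) (Function('u')(p) = Add(3, Mul(Rational(1, 7), Add(23, Mul(-1, Rational(1, 275))))) = Add(3, Mul(Rational(1, 7), Add(23, Rational(-1, 275)))) = Add(3, Mul(Rational(1, 7), Rational(6324, 275))) = Add(3, Rational(6324, 1925)) = Rational(12099, 1925))
Pow(Function('u')(T), -1) = Pow(Rational(12099, 1925), -1) = Rational(1925, 12099)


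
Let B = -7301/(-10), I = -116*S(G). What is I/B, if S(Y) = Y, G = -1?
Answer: 1160/7301 ≈ 0.15888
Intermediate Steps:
I = 116 (I = -116*(-1) = 116)
B = 7301/10 (B = -7301*(-1)/10 = -149*(-49/10) = 7301/10 ≈ 730.10)
I/B = 116/(7301/10) = 116*(10/7301) = 1160/7301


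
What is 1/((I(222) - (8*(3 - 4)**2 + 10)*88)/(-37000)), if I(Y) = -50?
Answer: 18500/817 ≈ 22.644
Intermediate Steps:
1/((I(222) - (8*(3 - 4)**2 + 10)*88)/(-37000)) = 1/((-50 - (8*(3 - 4)**2 + 10)*88)/(-37000)) = 1/((-50 - (8*(-1)**2 + 10)*88)*(-1/37000)) = 1/((-50 - (8*1 + 10)*88)*(-1/37000)) = 1/((-50 - (8 + 10)*88)*(-1/37000)) = 1/((-50 - 18*88)*(-1/37000)) = 1/((-50 - 1*1584)*(-1/37000)) = 1/((-50 - 1584)*(-1/37000)) = 1/(-1634*(-1/37000)) = 1/(817/18500) = 18500/817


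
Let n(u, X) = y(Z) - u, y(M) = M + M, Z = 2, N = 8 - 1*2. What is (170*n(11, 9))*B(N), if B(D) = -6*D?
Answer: 42840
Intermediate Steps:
N = 6 (N = 8 - 2 = 6)
y(M) = 2*M
n(u, X) = 4 - u (n(u, X) = 2*2 - u = 4 - u)
(170*n(11, 9))*B(N) = (170*(4 - 1*11))*(-6*6) = (170*(4 - 11))*(-36) = (170*(-7))*(-36) = -1190*(-36) = 42840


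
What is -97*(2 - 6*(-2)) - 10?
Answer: -1368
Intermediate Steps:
-97*(2 - 6*(-2)) - 10 = -97*(2 - 2*(-6)) - 10 = -97*(2 + 12) - 10 = -97*14 - 10 = -1358 - 10 = -1368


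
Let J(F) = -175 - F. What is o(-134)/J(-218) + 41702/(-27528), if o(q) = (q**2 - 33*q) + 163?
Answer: 309357731/591852 ≈ 522.69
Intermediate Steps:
o(q) = 163 + q**2 - 33*q
o(-134)/J(-218) + 41702/(-27528) = (163 + (-134)**2 - 33*(-134))/(-175 - 1*(-218)) + 41702/(-27528) = (163 + 17956 + 4422)/(-175 + 218) + 41702*(-1/27528) = 22541/43 - 20851/13764 = 309357731/591852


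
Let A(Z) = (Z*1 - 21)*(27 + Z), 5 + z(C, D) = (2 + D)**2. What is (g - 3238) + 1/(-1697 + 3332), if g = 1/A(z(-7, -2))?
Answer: -3028243423/935220 ≈ -3238.0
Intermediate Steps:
z(C, D) = -5 + (2 + D)**2
A(Z) = (-21 + Z)*(27 + Z) (A(Z) = (Z - 21)*(27 + Z) = (-21 + Z)*(27 + Z))
g = -1/572 (g = 1/(-567 + (-5 + (2 - 2)**2)**2 + 6*(-5 + (2 - 2)**2)) = 1/(-567 + (-5 + 0**2)**2 + 6*(-5 + 0**2)) = 1/(-567 + (-5 + 0)**2 + 6*(-5 + 0)) = 1/(-567 + (-5)**2 + 6*(-5)) = 1/(-567 + 25 - 30) = 1/(-572) = -1/572 ≈ -0.0017483)
(g - 3238) + 1/(-1697 + 3332) = (-1/572 - 3238) + 1/(-1697 + 3332) = -1852137/572 + 1/1635 = -3028243423/935220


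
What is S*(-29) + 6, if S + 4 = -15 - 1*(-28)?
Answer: -255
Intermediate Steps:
S = 9 (S = -4 + (-15 - 1*(-28)) = -4 + (-15 + 28) = -4 + 13 = 9)
S*(-29) + 6 = 9*(-29) + 6 = -261 + 6 = -255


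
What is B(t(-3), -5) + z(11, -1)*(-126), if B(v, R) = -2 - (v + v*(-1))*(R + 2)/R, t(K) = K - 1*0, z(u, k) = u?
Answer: -1388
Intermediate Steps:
t(K) = K (t(K) = K + 0 = K)
B(v, R) = -2 (B(v, R) = -2 - (v - v)*(2 + R)/R = -2 - 0*(2 + R)/R = -2 - 0/R = -2 - 1*0 = -2 + 0 = -2)
B(t(-3), -5) + z(11, -1)*(-126) = -2 + 11*(-126) = -2 - 1386 = -1388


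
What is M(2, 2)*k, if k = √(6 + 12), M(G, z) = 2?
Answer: 6*√2 ≈ 8.4853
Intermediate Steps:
k = 3*√2 (k = √18 = 3*√2 ≈ 4.2426)
M(2, 2)*k = 2*(3*√2) = 6*√2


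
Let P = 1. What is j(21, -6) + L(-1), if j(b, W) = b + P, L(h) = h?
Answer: 21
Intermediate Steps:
j(b, W) = 1 + b (j(b, W) = b + 1 = 1 + b)
j(21, -6) + L(-1) = (1 + 21) - 1 = 22 - 1 = 21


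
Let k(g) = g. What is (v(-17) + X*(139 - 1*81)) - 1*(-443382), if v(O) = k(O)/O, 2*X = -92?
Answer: 440715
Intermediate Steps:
X = -46 (X = (½)*(-92) = -46)
v(O) = 1 (v(O) = O/O = 1)
(v(-17) + X*(139 - 1*81)) - 1*(-443382) = (1 - 46*(139 - 1*81)) - 1*(-443382) = (1 - 46*(139 - 81)) + 443382 = (1 - 46*58) + 443382 = (1 - 2668) + 443382 = -2667 + 443382 = 440715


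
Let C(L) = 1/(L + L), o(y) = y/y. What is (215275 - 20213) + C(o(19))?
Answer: 390125/2 ≈ 1.9506e+5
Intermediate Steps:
o(y) = 1
C(L) = 1/(2*L)
(215275 - 20213) + C(o(19)) = (215275 - 20213) + (1/2)/1 = 195062 + (1/2)*1 = 195062 + 1/2 = 390125/2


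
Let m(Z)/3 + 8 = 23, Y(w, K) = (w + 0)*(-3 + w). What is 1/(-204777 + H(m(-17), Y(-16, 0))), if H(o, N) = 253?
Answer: -1/204524 ≈ -4.8894e-6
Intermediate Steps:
Y(w, K) = w*(-3 + w)
m(Z) = 45 (m(Z) = -24 + 3*23 = -24 + 69 = 45)
1/(-204777 + H(m(-17), Y(-16, 0))) = 1/(-204777 + 253) = 1/(-204524) = -1/204524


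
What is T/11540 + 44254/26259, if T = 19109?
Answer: 1012474391/303028860 ≈ 3.3412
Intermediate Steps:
T/11540 + 44254/26259 = 19109/11540 + 44254/26259 = 1012474391/303028860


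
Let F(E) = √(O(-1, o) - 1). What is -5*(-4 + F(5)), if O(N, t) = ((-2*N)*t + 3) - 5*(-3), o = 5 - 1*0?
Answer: 20 - 15*√3 ≈ -5.9808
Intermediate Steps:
o = 5 (o = 5 + 0 = 5)
O(N, t) = 18 - 2*N*t (O(N, t) = (-2*N*t + 3) + 15 = (3 - 2*N*t) + 15 = 18 - 2*N*t)
F(E) = 3*√3 (F(E) = √((18 - 2*(-1)*5) - 1) = √((18 + 10) - 1) = √(28 - 1) = √27 = 3*√3)
-5*(-4 + F(5)) = -5*(-4 + 3*√3) = 20 - 15*√3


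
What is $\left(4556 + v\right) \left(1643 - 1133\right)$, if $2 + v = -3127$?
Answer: $727770$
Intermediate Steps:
$v = -3129$ ($v = -2 - 3127 = -3129$)
$\left(4556 + v\right) \left(1643 - 1133\right) = \left(4556 - 3129\right) \left(1643 - 1133\right) = 1427 \cdot 510 = 727770$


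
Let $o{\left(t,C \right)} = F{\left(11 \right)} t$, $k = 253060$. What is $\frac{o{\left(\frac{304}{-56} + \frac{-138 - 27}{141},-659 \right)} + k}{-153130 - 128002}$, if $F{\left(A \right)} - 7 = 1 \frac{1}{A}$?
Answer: $- \frac{457827401}{508708354} \approx -0.89998$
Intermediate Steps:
$F{\left(A \right)} = 7 + \frac{1}{A}$ ($F{\left(A \right)} = 7 + 1 \frac{1}{A} = 7 + \frac{1}{A}$)
$o{\left(t,C \right)} = \frac{78 t}{11}$ ($o{\left(t,C \right)} = \left(7 + \frac{1}{11}\right) t = \frac{78 t}{11}$)
$\frac{o{\left(\frac{304}{-56} + \frac{-138 - 27}{141},-659 \right)} + k}{-153130 - 128002} = \frac{\frac{78 \left(\frac{304}{-56} + \frac{-138 - 27}{141}\right)}{11} + 253060}{-153130 - 128002} = \frac{\frac{78 \left(304 \left(- \frac{1}{56}\right) - \frac{55}{47}\right)}{11} + 253060}{-281132} = \left(\frac{78 \left(- \frac{38}{7} - \frac{55}{47}\right)}{11} + 253060\right) \left(- \frac{1}{281132}\right) = \left(\frac{78}{11} \left(- \frac{2171}{329}\right) + 253060\right) \left(- \frac{1}{281132}\right) = \left(- \frac{169338}{3619} + 253060\right) \left(- \frac{1}{281132}\right) = \frac{915654802}{3619} \left(- \frac{1}{281132}\right) = - \frac{457827401}{508708354}$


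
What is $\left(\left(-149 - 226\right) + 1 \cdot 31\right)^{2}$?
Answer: $118336$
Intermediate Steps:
$\left(\left(-149 - 226\right) + 1 \cdot 31\right)^{2} = \left(\left(-149 - 226\right) + 31\right)^{2} = \left(-375 + 31\right)^{2} = \left(-344\right)^{2} = 118336$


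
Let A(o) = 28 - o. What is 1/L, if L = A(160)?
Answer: -1/132 ≈ -0.0075758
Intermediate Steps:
L = -132 (L = 28 - 1*160 = 28 - 160 = -132)
1/L = 1/(-132) = -1/132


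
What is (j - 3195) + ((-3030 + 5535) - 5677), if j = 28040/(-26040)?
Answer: -4145618/651 ≈ -6368.1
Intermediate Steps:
j = -701/651 (j = 28040*(-1/26040) = -701/651 ≈ -1.0768)
(j - 3195) + ((-3030 + 5535) - 5677) = (-701/651 - 3195) + ((-3030 + 5535) - 5677) = -2080646/651 + (2505 - 5677) = -2080646/651 - 3172 = -4145618/651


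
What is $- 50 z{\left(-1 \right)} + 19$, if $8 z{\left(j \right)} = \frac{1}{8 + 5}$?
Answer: $\frac{963}{52} \approx 18.519$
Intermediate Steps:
$z{\left(j \right)} = \frac{1}{104}$ ($z{\left(j \right)} = \frac{1}{8 \left(8 + 5\right)} = \frac{1}{8 \cdot 13} = \frac{1}{8} \cdot \frac{1}{13} = \frac{1}{104}$)
$- 50 z{\left(-1 \right)} + 19 = \left(-50\right) \frac{1}{104} + 19 = - \frac{25}{52} + 19 = \frac{963}{52}$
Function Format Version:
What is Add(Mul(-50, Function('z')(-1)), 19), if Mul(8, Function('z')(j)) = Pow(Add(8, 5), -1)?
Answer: Rational(963, 52) ≈ 18.519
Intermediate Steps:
Function('z')(j) = Rational(1, 104) (Function('z')(j) = Mul(Rational(1, 8), Pow(Add(8, 5), -1)) = Mul(Rational(1, 8), Pow(13, -1)) = Mul(Rational(1, 8), Rational(1, 13)) = Rational(1, 104))
Add(Mul(-50, Function('z')(-1)), 19) = Add(Mul(-50, Rational(1, 104)), 19) = Add(Rational(-25, 52), 19) = Rational(963, 52)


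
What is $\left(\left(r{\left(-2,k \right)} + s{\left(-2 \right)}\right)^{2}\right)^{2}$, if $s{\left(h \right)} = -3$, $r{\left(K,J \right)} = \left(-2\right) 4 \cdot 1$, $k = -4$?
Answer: $14641$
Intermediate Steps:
$r{\left(K,J \right)} = -8$ ($r{\left(K,J \right)} = \left(-8\right) 1 = -8$)
$\left(\left(r{\left(-2,k \right)} + s{\left(-2 \right)}\right)^{2}\right)^{2} = \left(\left(-8 - 3\right)^{2}\right)^{2} = \left(\left(-11\right)^{2}\right)^{2} = 121^{2} = 14641$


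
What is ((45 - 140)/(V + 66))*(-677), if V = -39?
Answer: 64315/27 ≈ 2382.0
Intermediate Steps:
((45 - 140)/(V + 66))*(-677) = ((45 - 140)/(-39 + 66))*(-677) = -95/27*(-677) = 64315/27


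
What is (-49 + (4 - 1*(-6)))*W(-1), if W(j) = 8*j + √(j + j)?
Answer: 312 - 39*I*√2 ≈ 312.0 - 55.154*I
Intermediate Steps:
W(j) = 8*j + √2*√j (W(j) = 8*j + √(2*j) = 8*j + √2*√j)
(-49 + (4 - 1*(-6)))*W(-1) = (-49 + (4 - 1*(-6)))*(8*(-1) + √2*√(-1)) = (-49 + (4 + 6))*(-8 + √2*I) = (-49 + 10)*(-8 + I*√2) = -39*(-8 + I*√2) = 312 - 39*I*√2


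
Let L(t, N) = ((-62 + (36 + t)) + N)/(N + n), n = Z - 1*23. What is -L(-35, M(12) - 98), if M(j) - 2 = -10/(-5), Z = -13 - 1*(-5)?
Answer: -31/25 ≈ -1.2400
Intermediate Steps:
Z = -8 (Z = -13 + 5 = -8)
M(j) = 4 (M(j) = 2 - 10/(-5) = 2 - 10*(-⅕) = 2 + 2 = 4)
n = -31 (n = -8 - 1*23 = -8 - 23 = -31)
L(t, N) = (-26 + N + t)/(-31 + N) (L(t, N) = ((-62 + (36 + t)) + N)/(N - 31) = ((-26 + t) + N)/(-31 + N) = (-26 + N + t)/(-31 + N))
-L(-35, M(12) - 98) = -(-26 + (4 - 98) - 35)/(-31 + (4 - 98)) = -(-26 - 94 - 35)/(-31 - 94) = -(-155)/(-125) = -(-1)*(-155)/125 = -1*31/25 = -31/25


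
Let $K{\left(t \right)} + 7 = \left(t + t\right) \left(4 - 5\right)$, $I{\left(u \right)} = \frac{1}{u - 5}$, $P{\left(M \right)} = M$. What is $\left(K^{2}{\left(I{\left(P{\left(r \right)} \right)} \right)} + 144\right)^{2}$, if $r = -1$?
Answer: $\frac{2876416}{81} \approx 35511.0$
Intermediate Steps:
$I{\left(u \right)} = \frac{1}{-5 + u}$
$K{\left(t \right)} = -7 - 2 t$ ($K{\left(t \right)} = -7 + \left(t + t\right) \left(4 - 5\right) = -7 + 2 t \left(4 - 5\right) = -7 + 2 t \left(-1\right) = -7 - 2 t$)
$\left(K^{2}{\left(I{\left(P{\left(r \right)} \right)} \right)} + 144\right)^{2} = \left(\left(-7 - \frac{2}{-5 - 1}\right)^{2} + 144\right)^{2} = \left(\left(-7 - \frac{2}{-6}\right)^{2} + 144\right)^{2} = \left(\left(-7 - - \frac{1}{3}\right)^{2} + 144\right)^{2} = \left(\left(-7 + \frac{1}{3}\right)^{2} + 144\right)^{2} = \left(\left(- \frac{20}{3}\right)^{2} + 144\right)^{2} = \left(\frac{400}{9} + 144\right)^{2} = \left(\frac{1696}{9}\right)^{2} = \frac{2876416}{81}$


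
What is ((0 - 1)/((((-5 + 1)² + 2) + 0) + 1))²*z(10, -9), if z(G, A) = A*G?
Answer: -90/361 ≈ -0.24931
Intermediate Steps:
((0 - 1)/((((-5 + 1)² + 2) + 0) + 1))²*z(10, -9) = ((0 - 1)/((((-5 + 1)² + 2) + 0) + 1))²*(-9*10) = (-1/((((-4)² + 2) + 0) + 1))²*(-90) = (-1/(((16 + 2) + 0) + 1))²*(-90) = (-1/((18 + 0) + 1))²*(-90) = (-1/(18 + 1))²*(-90) = (-1/19)²*(-90) = (1/361)*(-90) = -90/361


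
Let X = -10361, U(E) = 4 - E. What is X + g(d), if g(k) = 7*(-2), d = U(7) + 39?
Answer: -10375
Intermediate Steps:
d = 36 (d = (4 - 1*7) + 39 = (4 - 7) + 39 = -3 + 39 = 36)
g(k) = -14
X + g(d) = -10361 - 14 = -10375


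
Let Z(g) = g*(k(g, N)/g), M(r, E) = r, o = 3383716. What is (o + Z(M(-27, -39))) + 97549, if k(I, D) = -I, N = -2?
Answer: 3481292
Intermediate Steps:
Z(g) = -g (Z(g) = g*((-g)/g) = g*(-1) = -g)
(o + Z(M(-27, -39))) + 97549 = (3383716 - 1*(-27)) + 97549 = (3383716 + 27) + 97549 = 3383743 + 97549 = 3481292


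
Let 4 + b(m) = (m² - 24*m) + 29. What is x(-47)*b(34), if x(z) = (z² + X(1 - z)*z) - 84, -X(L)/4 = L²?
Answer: 158876105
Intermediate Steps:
X(L) = -4*L²
b(m) = 25 + m² - 24*m (b(m) = -4 + ((m² - 24*m) + 29) = -4 + (29 + m² - 24*m) = 25 + m² - 24*m)
x(z) = -84 + z² - 4*z*(1 - z)² (x(z) = (z² + (-4*(1 - z)²)*z) - 84 = (z² - 4*z*(1 - z)²) - 84 = -84 + z² - 4*z*(1 - z)²)
x(-47)*b(34) = (-84 + (-47)² - 4*(-47)*(-1 - 47)²)*(25 + 34² - 24*34) = (-84 + 2209 - 4*(-47)*(-48)²)*(25 + 1156 - 816) = (-84 + 2209 - 4*(-47)*2304)*365 = (-84 + 2209 + 433152)*365 = 435277*365 = 158876105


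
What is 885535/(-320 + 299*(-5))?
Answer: -177107/363 ≈ -487.90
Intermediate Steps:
885535/(-320 + 299*(-5)) = 885535/(-320 - 1495) = 885535/(-1815) = 885535*(-1/1815) = -177107/363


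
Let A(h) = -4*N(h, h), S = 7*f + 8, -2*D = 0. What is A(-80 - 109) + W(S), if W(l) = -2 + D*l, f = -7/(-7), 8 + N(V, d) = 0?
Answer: 30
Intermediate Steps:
N(V, d) = -8 (N(V, d) = -8 + 0 = -8)
D = 0 (D = -½*0 = 0)
f = 1 (f = -7*(-⅐) = 1)
S = 15 (S = 7*1 + 8 = 7 + 8 = 15)
A(h) = 32 (A(h) = -4*(-8) = 32)
W(l) = -2 (W(l) = -2 + 0*l = -2 + 0 = -2)
A(-80 - 109) + W(S) = 32 - 2 = 30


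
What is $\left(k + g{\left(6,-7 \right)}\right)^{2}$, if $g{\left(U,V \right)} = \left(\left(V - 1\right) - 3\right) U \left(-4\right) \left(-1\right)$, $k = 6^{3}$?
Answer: $2304$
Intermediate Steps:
$k = 216$
$g{\left(U,V \right)} = 4 U \left(-4 + V\right)$ ($g{\left(U,V \right)} = \left(\left(-1 + V\right) - 3\right) - 4 U \left(-1\right) = \left(-4 + V\right) 4 U = 4 U \left(-4 + V\right)$)
$\left(k + g{\left(6,-7 \right)}\right)^{2} = \left(216 + 4 \cdot 6 \left(-4 - 7\right)\right)^{2} = \left(216 + 4 \cdot 6 \left(-11\right)\right)^{2} = \left(216 - 264\right)^{2} = \left(-48\right)^{2} = 2304$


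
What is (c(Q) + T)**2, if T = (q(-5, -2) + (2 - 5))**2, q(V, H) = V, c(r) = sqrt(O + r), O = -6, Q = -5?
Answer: (64 + I*sqrt(11))**2 ≈ 4085.0 + 424.53*I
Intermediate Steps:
c(r) = sqrt(-6 + r)
T = 64 (T = (-5 + (2 - 5))**2 = (-5 - 3)**2 = (-8)**2 = 64)
(c(Q) + T)**2 = (sqrt(-6 - 5) + 64)**2 = (sqrt(-11) + 64)**2 = (I*sqrt(11) + 64)**2 = (64 + I*sqrt(11))**2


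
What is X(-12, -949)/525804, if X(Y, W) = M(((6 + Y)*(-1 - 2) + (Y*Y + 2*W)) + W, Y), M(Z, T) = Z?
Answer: -895/175268 ≈ -0.0051065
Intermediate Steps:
X(Y, W) = -18 + Y² - 3*Y + 3*W (X(Y, W) = ((6 + Y)*(-1 - 2) + (Y*Y + 2*W)) + W = ((6 + Y)*(-3) + (Y² + 2*W)) + W = ((-18 - 3*Y) + (Y² + 2*W)) + W = (-18 + Y² - 3*Y + 2*W) + W = -18 + Y² - 3*Y + 3*W)
X(-12, -949)/525804 = (-18 + (-12)² - 3*(-12) + 3*(-949))/525804 = (-18 + 144 + 36 - 2847)*(1/525804) = -2685*1/525804 = -895/175268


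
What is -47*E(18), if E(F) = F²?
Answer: -15228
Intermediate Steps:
-47*E(18) = -47*18² = -47*324 = -15228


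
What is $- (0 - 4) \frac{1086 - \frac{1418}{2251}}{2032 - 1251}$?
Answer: $\frac{9772672}{1758031} \approx 5.5589$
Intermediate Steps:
$- (0 - 4) \frac{1086 - \frac{1418}{2251}}{2032 - 1251} = \left(-1\right) \left(-4\right) \frac{1086 - \frac{1418}{2251}}{781} = 4 \left(1086 - \frac{1418}{2251}\right) \frac{1}{781} = 4 \cdot \frac{2443168}{2251} \cdot \frac{1}{781} = 4 \cdot \frac{2443168}{1758031} = \frac{9772672}{1758031}$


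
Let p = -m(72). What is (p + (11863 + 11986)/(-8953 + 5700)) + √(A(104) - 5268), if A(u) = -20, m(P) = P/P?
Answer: -27102/3253 + 2*I*√1322 ≈ -8.3314 + 72.719*I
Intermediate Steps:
m(P) = 1
p = -1 (p = -1*1 = -1)
(p + (11863 + 11986)/(-8953 + 5700)) + √(A(104) - 5268) = (-1 + (11863 + 11986)/(-8953 + 5700)) + √(-20 - 5268) = (-1 + 23849/(-3253)) + √(-5288) = (-1 + 23849*(-1/3253)) + 2*I*√1322 = (-1 - 23849/3253) + 2*I*√1322 = -27102/3253 + 2*I*√1322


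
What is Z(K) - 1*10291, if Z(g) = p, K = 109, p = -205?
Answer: -10496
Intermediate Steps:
Z(g) = -205
Z(K) - 1*10291 = -205 - 1*10291 = -205 - 10291 = -10496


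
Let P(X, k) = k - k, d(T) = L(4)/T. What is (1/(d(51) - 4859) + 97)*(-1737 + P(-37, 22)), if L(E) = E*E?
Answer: -41750306190/247793 ≈ -1.6849e+5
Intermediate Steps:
L(E) = E²
d(T) = 16/T (d(T) = 4²/T = 16/T)
P(X, k) = 0
(1/(d(51) - 4859) + 97)*(-1737 + P(-37, 22)) = (1/(16/51 - 4859) + 97)*(-1737 + 0) = (1/(16*(1/51) - 4859) + 97)*(-1737) = (1/(16/51 - 4859) + 97)*(-1737) = (1/(-247793/51) + 97)*(-1737) = (-51/247793 + 97)*(-1737) = (24035870/247793)*(-1737) = -41750306190/247793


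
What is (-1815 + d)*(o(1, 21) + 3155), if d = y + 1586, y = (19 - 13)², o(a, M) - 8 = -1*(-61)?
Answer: -622232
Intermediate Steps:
o(a, M) = 69 (o(a, M) = 8 - 1*(-61) = 8 + 61 = 69)
y = 36 (y = 6² = 36)
d = 1622 (d = 36 + 1586 = 1622)
(-1815 + d)*(o(1, 21) + 3155) = (-1815 + 1622)*(69 + 3155) = -193*3224 = -622232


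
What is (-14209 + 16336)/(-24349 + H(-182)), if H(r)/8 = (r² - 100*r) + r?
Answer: 2127/384787 ≈ 0.0055277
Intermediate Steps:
H(r) = -792*r + 8*r² (H(r) = 8*((r² - 100*r) + r) = 8*(r² - 99*r) = -792*r + 8*r²)
(-14209 + 16336)/(-24349 + H(-182)) = (-14209 + 16336)/(-24349 + 8*(-182)*(-99 - 182)) = 2127/(-24349 + 8*(-182)*(-281)) = 2127/(-24349 + 409136) = 2127/384787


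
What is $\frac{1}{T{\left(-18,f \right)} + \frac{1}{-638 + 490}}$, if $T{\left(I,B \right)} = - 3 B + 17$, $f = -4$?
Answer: $\frac{148}{4291} \approx 0.034491$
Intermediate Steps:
$T{\left(I,B \right)} = 17 - 3 B$
$\frac{1}{T{\left(-18,f \right)} + \frac{1}{-638 + 490}} = \frac{1}{\left(17 - -12\right) + \frac{1}{-638 + 490}} = \frac{1}{\left(17 + 12\right) + \frac{1}{-148}} = \frac{1}{29 - \frac{1}{148}} = \frac{1}{\frac{4291}{148}} = \frac{148}{4291}$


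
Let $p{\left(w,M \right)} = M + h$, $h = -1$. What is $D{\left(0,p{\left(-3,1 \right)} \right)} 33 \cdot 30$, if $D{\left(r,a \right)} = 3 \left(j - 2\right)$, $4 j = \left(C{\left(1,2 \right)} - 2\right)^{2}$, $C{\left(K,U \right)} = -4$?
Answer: $20790$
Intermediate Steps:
$p{\left(w,M \right)} = -1 + M$ ($p{\left(w,M \right)} = M - 1 = -1 + M$)
$j = 9$ ($j = \frac{\left(-4 - 2\right)^{2}}{4} = \frac{\left(-6\right)^{2}}{4} = \frac{1}{4} \cdot 36 = 9$)
$D{\left(r,a \right)} = 21$ ($D{\left(r,a \right)} = 3 \left(9 - 2\right) = 3 \cdot 7 = 21$)
$D{\left(0,p{\left(-3,1 \right)} \right)} 33 \cdot 30 = 21 \cdot 33 \cdot 30 = 693 \cdot 30 = 20790$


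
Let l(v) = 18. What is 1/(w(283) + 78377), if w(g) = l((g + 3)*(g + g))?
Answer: 1/78395 ≈ 1.2756e-5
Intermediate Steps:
w(g) = 18
1/(w(283) + 78377) = 1/(18 + 78377) = 1/78395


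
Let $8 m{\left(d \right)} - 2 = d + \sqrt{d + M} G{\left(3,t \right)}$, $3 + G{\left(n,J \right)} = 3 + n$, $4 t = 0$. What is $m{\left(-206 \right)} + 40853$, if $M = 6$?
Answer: $\frac{81655}{2} + \frac{15 i \sqrt{2}}{4} \approx 40828.0 + 5.3033 i$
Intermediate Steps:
$t = 0$ ($t = \frac{1}{4} \cdot 0 = 0$)
$G{\left(n,J \right)} = n$ ($G{\left(n,J \right)} = -3 + \left(3 + n\right) = n$)
$m{\left(d \right)} = \frac{1}{4} + \frac{d}{8} + \frac{3 \sqrt{6 + d}}{8}$ ($m{\left(d \right)} = \frac{1}{4} + \frac{d + \sqrt{d + 6} \cdot 3}{8} = \frac{1}{4} + \frac{d + \sqrt{6 + d} 3}{8} = \frac{1}{4} + \frac{d + 3 \sqrt{6 + d}}{8} = \frac{1}{4} + \left(\frac{d}{8} + \frac{3 \sqrt{6 + d}}{8}\right) = \frac{1}{4} + \frac{d}{8} + \frac{3 \sqrt{6 + d}}{8}$)
$m{\left(-206 \right)} + 40853 = \left(\frac{1}{4} + \frac{1}{8} \left(-206\right) + \frac{3 \sqrt{6 - 206}}{8}\right) + 40853 = \left(\frac{1}{4} - \frac{103}{4} + \frac{3 \sqrt{-200}}{8}\right) + 40853 = \left(\frac{1}{4} - \frac{103}{4} + \frac{3 \cdot 10 i \sqrt{2}}{8}\right) + 40853 = \left(\frac{1}{4} - \frac{103}{4} + \frac{15 i \sqrt{2}}{4}\right) + 40853 = \left(- \frac{51}{2} + \frac{15 i \sqrt{2}}{4}\right) + 40853 = \frac{81655}{2} + \frac{15 i \sqrt{2}}{4}$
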